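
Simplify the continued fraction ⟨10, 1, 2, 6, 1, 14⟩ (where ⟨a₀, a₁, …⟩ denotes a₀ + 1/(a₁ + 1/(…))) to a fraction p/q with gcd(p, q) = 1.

a_0 = 10: 10/1
a_1 = 1: 11/1
a_2 = 2: 32/3
a_3 = 6: 203/19
a_4 = 1: 235/22
a_5 = 14: 3493/327

3493/327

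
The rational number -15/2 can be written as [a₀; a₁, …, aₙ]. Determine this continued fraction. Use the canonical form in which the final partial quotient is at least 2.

[-8; 2]

⌊-15/2⌋ = -8, remainder 1
⌊2/1⌋ = 2, remainder 0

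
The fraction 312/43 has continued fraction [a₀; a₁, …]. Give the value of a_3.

312 = 7·43 + 11, so a_0 = 7
43 = 3·11 + 10, so a_1 = 3
11 = 1·10 + 1, so a_2 = 1
10 = 10·1 + 0, so a_3 = 10

10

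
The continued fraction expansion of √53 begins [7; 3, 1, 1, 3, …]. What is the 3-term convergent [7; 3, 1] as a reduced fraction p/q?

Work from the innermost term outward:
Start with 1.
3 + 1/(1/1) = 3 + 1/1 = 4/1
7 + 1/(4/1) = 7 + 1/4 = 29/4

29/4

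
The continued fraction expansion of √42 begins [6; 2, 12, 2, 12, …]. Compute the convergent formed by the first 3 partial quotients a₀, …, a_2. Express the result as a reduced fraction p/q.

162/25

Collapse the nested fraction from the inside out:
Start with 12.
2 + 1/(12/1) = 2 + 1/12 = 25/12
6 + 1/(25/12) = 6 + 12/25 = 162/25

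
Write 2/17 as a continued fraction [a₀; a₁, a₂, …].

⌊2/17⌋ = 0, remainder 2
⌊17/2⌋ = 8, remainder 1
⌊2/1⌋ = 2, remainder 0

[0; 8, 2]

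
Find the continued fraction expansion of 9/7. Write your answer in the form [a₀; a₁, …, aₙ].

[1; 3, 2]

Apply division with remainder until the remainder is 0:
9 ÷ 7 → quotient 1, remainder 2
7 ÷ 2 → quotient 3, remainder 1
2 ÷ 1 → quotient 2, remainder 0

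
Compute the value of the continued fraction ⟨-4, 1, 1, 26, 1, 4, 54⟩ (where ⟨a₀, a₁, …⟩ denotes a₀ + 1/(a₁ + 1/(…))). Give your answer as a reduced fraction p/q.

-51654/14797

Collapse the nested fraction from the inside out:
Start with 54.
4 + 1/(54/1) = 4 + 1/54 = 217/54
1 + 1/(217/54) = 1 + 54/217 = 271/217
26 + 1/(271/217) = 26 + 217/271 = 7263/271
1 + 1/(7263/271) = 1 + 271/7263 = 7534/7263
1 + 1/(7534/7263) = 1 + 7263/7534 = 14797/7534
-4 + 1/(14797/7534) = -4 + 7534/14797 = -51654/14797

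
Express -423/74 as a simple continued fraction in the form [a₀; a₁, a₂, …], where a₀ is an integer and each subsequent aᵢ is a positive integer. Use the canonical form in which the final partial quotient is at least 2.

Run the Euclidean algorithm, recording each quotient:
⌊-423/74⌋ = -6, remainder 21
⌊74/21⌋ = 3, remainder 11
⌊21/11⌋ = 1, remainder 10
⌊11/10⌋ = 1, remainder 1
⌊10/1⌋ = 10, remainder 0

[-6; 3, 1, 1, 10]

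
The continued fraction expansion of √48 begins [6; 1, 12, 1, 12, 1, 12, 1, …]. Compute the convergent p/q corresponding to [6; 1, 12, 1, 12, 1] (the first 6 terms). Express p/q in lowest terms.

Start with 1.
12 + 1/(1/1) = 12 + 1/1 = 13/1
1 + 1/(13/1) = 1 + 1/13 = 14/13
12 + 1/(14/13) = 12 + 13/14 = 181/14
1 + 1/(181/14) = 1 + 14/181 = 195/181
6 + 1/(195/181) = 6 + 181/195 = 1351/195

1351/195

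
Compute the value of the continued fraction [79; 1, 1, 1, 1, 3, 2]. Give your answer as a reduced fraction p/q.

Compute successive convergents:
a_0 = 79: 79/1
a_1 = 1: 80/1
a_2 = 1: 159/2
a_3 = 1: 239/3
a_4 = 1: 398/5
a_5 = 3: 1433/18
a_6 = 2: 3264/41

3264/41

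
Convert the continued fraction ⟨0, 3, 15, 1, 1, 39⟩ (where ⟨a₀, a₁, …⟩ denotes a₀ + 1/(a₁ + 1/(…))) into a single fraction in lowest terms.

Work from the innermost term outward:
Start with 39.
1 + 1/(39/1) = 1 + 1/39 = 40/39
1 + 1/(40/39) = 1 + 39/40 = 79/40
15 + 1/(79/40) = 15 + 40/79 = 1225/79
3 + 1/(1225/79) = 3 + 79/1225 = 3754/1225
0 + 1/(3754/1225) = 0 + 1225/3754 = 1225/3754

1225/3754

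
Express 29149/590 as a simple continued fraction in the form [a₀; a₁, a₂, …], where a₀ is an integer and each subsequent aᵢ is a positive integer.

[49; 2, 2, 7, 2, 7]

⌊29149/590⌋ = 49, remainder 239
⌊590/239⌋ = 2, remainder 112
⌊239/112⌋ = 2, remainder 15
⌊112/15⌋ = 7, remainder 7
⌊15/7⌋ = 2, remainder 1
⌊7/1⌋ = 7, remainder 0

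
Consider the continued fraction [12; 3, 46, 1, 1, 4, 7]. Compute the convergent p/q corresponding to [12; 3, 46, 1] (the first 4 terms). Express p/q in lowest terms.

1751/142

Build up convergents one term at a time:
a_0 = 12: 12/1
a_1 = 3: 37/3
a_2 = 46: 1714/139
a_3 = 1: 1751/142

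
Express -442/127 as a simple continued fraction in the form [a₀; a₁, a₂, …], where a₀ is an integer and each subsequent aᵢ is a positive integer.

-442 ÷ 127 → quotient -4, remainder 66
127 ÷ 66 → quotient 1, remainder 61
66 ÷ 61 → quotient 1, remainder 5
61 ÷ 5 → quotient 12, remainder 1
5 ÷ 1 → quotient 5, remainder 0

[-4; 1, 1, 12, 5]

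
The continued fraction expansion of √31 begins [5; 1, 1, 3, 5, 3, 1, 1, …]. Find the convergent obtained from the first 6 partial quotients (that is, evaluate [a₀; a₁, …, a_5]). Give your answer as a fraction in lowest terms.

657/118

Work from the innermost term outward:
Start with 3.
5 + 1/(3/1) = 5 + 1/3 = 16/3
3 + 1/(16/3) = 3 + 3/16 = 51/16
1 + 1/(51/16) = 1 + 16/51 = 67/51
1 + 1/(67/51) = 1 + 51/67 = 118/67
5 + 1/(118/67) = 5 + 67/118 = 657/118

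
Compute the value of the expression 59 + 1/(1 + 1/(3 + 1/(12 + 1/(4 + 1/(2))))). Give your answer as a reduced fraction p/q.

26830/449

a_0 = 59: 59/1
a_1 = 1: 60/1
a_2 = 3: 239/4
a_3 = 12: 2928/49
a_4 = 4: 11951/200
a_5 = 2: 26830/449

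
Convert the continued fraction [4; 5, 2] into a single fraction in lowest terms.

Start with 2.
5 + 1/(2/1) = 5 + 1/2 = 11/2
4 + 1/(11/2) = 4 + 2/11 = 46/11

46/11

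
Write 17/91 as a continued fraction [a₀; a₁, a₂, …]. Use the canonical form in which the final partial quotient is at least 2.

17 = 0·91 + 17, so a_0 = 0
91 = 5·17 + 6, so a_1 = 5
17 = 2·6 + 5, so a_2 = 2
6 = 1·5 + 1, so a_3 = 1
5 = 5·1 + 0, so a_4 = 5

[0; 5, 2, 1, 5]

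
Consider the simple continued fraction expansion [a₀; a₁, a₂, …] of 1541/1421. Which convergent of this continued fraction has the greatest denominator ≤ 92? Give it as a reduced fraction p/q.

77/71

a_0 = 1: 1/1  (≤ bound)
a_1 = 11: 12/11  (≤ bound)
a_2 = 1: 13/12  (≤ bound)
a_3 = 5: 77/71  (≤ bound)
a_4 = 3: 244/225  (> 92, stop)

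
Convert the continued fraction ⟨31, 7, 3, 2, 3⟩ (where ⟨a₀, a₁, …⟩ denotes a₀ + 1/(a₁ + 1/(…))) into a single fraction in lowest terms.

5449/175

Start with 3.
2 + 1/(3/1) = 2 + 1/3 = 7/3
3 + 1/(7/3) = 3 + 3/7 = 24/7
7 + 1/(24/7) = 7 + 7/24 = 175/24
31 + 1/(175/24) = 31 + 24/175 = 5449/175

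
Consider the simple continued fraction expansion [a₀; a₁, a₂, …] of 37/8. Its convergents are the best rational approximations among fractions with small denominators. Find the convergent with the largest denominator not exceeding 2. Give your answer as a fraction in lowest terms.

9/2

List convergents until the denominator exceeds the bound:
a_0 = 4: 4/1  (≤ bound)
a_1 = 1: 5/1  (≤ bound)
a_2 = 1: 9/2  (≤ bound)
a_3 = 1: 14/3  (> 2, stop)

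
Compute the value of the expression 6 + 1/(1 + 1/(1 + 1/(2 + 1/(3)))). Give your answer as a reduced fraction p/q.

Start with 3.
2 + 1/(3/1) = 2 + 1/3 = 7/3
1 + 1/(7/3) = 1 + 3/7 = 10/7
1 + 1/(10/7) = 1 + 7/10 = 17/10
6 + 1/(17/10) = 6 + 10/17 = 112/17

112/17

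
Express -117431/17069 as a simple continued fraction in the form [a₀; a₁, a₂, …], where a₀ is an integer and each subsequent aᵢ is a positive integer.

[-7; 8, 3, 7, 46, 2]

-117431 ÷ 17069 → quotient -7, remainder 2052
17069 ÷ 2052 → quotient 8, remainder 653
2052 ÷ 653 → quotient 3, remainder 93
653 ÷ 93 → quotient 7, remainder 2
93 ÷ 2 → quotient 46, remainder 1
2 ÷ 1 → quotient 2, remainder 0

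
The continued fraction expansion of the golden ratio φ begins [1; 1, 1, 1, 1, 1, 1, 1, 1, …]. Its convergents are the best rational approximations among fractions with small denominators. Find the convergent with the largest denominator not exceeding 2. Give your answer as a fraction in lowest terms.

List convergents until the denominator exceeds the bound:
a_0 = 1: 1/1  (≤ bound)
a_1 = 1: 2/1  (≤ bound)
a_2 = 1: 3/2  (≤ bound)
a_3 = 1: 5/3  (> 2, stop)

3/2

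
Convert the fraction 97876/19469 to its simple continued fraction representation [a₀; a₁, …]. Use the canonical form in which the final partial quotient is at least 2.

[5; 36, 1, 1, 1, 58, 3]

Repeatedly divide and take the remainder:
⌊97876/19469⌋ = 5, remainder 531
⌊19469/531⌋ = 36, remainder 353
⌊531/353⌋ = 1, remainder 178
⌊353/178⌋ = 1, remainder 175
⌊178/175⌋ = 1, remainder 3
⌊175/3⌋ = 58, remainder 1
⌊3/1⌋ = 3, remainder 0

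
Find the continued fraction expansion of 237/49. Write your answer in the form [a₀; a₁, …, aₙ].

237 ÷ 49 → quotient 4, remainder 41
49 ÷ 41 → quotient 1, remainder 8
41 ÷ 8 → quotient 5, remainder 1
8 ÷ 1 → quotient 8, remainder 0

[4; 1, 5, 8]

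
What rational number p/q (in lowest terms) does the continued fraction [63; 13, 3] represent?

2523/40

Start with 3.
13 + 1/(3/1) = 13 + 1/3 = 40/3
63 + 1/(40/3) = 63 + 3/40 = 2523/40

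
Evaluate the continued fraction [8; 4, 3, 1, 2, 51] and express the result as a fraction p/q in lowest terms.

19877/2414

Start with 51.
2 + 1/(51/1) = 2 + 1/51 = 103/51
1 + 1/(103/51) = 1 + 51/103 = 154/103
3 + 1/(154/103) = 3 + 103/154 = 565/154
4 + 1/(565/154) = 4 + 154/565 = 2414/565
8 + 1/(2414/565) = 8 + 565/2414 = 19877/2414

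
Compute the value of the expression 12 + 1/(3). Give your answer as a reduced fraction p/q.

Work from the innermost term outward:
Start with 3.
12 + 1/(3/1) = 12 + 1/3 = 37/3

37/3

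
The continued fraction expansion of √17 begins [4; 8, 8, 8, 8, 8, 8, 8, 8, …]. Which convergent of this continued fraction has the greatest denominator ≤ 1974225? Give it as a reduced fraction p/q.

a_0 = 4: 4/1  (≤ bound)
a_1 = 8: 33/8  (≤ bound)
a_2 = 8: 268/65  (≤ bound)
a_3 = 8: 2177/528  (≤ bound)
a_4 = 8: 17684/4289  (≤ bound)
a_5 = 8: 143649/34840  (≤ bound)
a_6 = 8: 1166876/283009  (≤ bound)
a_7 = 8: 9478657/2298912  (> 1974225, stop)

1166876/283009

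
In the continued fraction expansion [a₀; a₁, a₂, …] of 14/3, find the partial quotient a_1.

14 = 4·3 + 2, so a_0 = 4
3 = 1·2 + 1, so a_1 = 1

1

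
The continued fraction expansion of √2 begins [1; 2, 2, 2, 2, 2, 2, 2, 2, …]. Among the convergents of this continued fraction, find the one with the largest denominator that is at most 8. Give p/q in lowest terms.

7/5

List convergents until the denominator exceeds the bound:
a_0 = 1: 1/1  (≤ bound)
a_1 = 2: 3/2  (≤ bound)
a_2 = 2: 7/5  (≤ bound)
a_3 = 2: 17/12  (> 8, stop)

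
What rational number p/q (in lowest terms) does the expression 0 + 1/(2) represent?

Start with 2.
0 + 1/(2/1) = 0 + 1/2 = 1/2

1/2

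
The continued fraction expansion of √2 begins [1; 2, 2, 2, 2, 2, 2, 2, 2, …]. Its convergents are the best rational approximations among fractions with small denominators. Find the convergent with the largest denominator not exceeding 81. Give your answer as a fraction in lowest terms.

99/70

List convergents until the denominator exceeds the bound:
a_0 = 1: 1/1  (≤ bound)
a_1 = 2: 3/2  (≤ bound)
a_2 = 2: 7/5  (≤ bound)
a_3 = 2: 17/12  (≤ bound)
a_4 = 2: 41/29  (≤ bound)
a_5 = 2: 99/70  (≤ bound)
a_6 = 2: 239/169  (> 81, stop)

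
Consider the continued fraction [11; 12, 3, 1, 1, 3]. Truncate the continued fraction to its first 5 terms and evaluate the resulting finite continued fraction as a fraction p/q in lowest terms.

Build up convergents one term at a time:
a_0 = 11: 11/1
a_1 = 12: 133/12
a_2 = 3: 410/37
a_3 = 1: 543/49
a_4 = 1: 953/86

953/86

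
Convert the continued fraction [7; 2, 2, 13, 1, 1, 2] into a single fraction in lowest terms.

2591/350

Start with 2.
1 + 1/(2/1) = 1 + 1/2 = 3/2
1 + 1/(3/2) = 1 + 2/3 = 5/3
13 + 1/(5/3) = 13 + 3/5 = 68/5
2 + 1/(68/5) = 2 + 5/68 = 141/68
2 + 1/(141/68) = 2 + 68/141 = 350/141
7 + 1/(350/141) = 7 + 141/350 = 2591/350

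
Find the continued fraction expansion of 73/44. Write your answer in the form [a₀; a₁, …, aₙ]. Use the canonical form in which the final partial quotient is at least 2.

[1; 1, 1, 1, 14]

73 = 1·44 + 29, so a_0 = 1
44 = 1·29 + 15, so a_1 = 1
29 = 1·15 + 14, so a_2 = 1
15 = 1·14 + 1, so a_3 = 1
14 = 14·1 + 0, so a_4 = 14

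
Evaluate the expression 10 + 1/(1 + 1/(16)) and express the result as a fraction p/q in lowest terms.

a_0 = 10: 10/1
a_1 = 1: 11/1
a_2 = 16: 186/17

186/17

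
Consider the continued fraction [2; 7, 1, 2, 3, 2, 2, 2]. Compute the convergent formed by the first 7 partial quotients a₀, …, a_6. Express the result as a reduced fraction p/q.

918/431

a_0 = 2: 2/1
a_1 = 7: 15/7
a_2 = 1: 17/8
a_3 = 2: 49/23
a_4 = 3: 164/77
a_5 = 2: 377/177
a_6 = 2: 918/431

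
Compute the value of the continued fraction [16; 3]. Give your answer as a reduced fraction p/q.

Collapse the nested fraction from the inside out:
Start with 3.
16 + 1/(3/1) = 16 + 1/3 = 49/3

49/3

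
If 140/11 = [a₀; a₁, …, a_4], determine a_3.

140 = 12·11 + 8, so a_0 = 12
11 = 1·8 + 3, so a_1 = 1
8 = 2·3 + 2, so a_2 = 2
3 = 1·2 + 1, so a_3 = 1

1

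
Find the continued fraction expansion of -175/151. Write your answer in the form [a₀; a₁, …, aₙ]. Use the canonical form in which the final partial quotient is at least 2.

Run the Euclidean algorithm, recording each quotient:
⌊-175/151⌋ = -2, remainder 127
⌊151/127⌋ = 1, remainder 24
⌊127/24⌋ = 5, remainder 7
⌊24/7⌋ = 3, remainder 3
⌊7/3⌋ = 2, remainder 1
⌊3/1⌋ = 3, remainder 0

[-2; 1, 5, 3, 2, 3]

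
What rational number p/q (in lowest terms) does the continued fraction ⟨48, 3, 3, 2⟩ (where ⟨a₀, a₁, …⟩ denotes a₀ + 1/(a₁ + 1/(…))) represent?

1111/23

a_0 = 48: 48/1
a_1 = 3: 145/3
a_2 = 3: 483/10
a_3 = 2: 1111/23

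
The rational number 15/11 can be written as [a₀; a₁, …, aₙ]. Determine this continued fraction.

[1; 2, 1, 3]

Apply division with remainder until the remainder is 0:
15 ÷ 11 → quotient 1, remainder 4
11 ÷ 4 → quotient 2, remainder 3
4 ÷ 3 → quotient 1, remainder 1
3 ÷ 1 → quotient 3, remainder 0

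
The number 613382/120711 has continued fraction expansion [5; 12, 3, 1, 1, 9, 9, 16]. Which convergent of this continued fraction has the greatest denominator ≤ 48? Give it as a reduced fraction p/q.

a_0 = 5: 5/1  (≤ bound)
a_1 = 12: 61/12  (≤ bound)
a_2 = 3: 188/37  (≤ bound)
a_3 = 1: 249/49  (> 48, stop)

188/37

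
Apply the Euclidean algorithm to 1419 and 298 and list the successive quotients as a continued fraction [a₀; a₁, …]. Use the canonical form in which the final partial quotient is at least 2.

1419 = 4·298 + 227, so a_0 = 4
298 = 1·227 + 71, so a_1 = 1
227 = 3·71 + 14, so a_2 = 3
71 = 5·14 + 1, so a_3 = 5
14 = 14·1 + 0, so a_4 = 14

[4; 1, 3, 5, 14]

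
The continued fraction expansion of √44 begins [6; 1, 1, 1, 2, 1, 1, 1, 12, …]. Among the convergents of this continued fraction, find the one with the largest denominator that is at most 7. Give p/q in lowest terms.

20/3

List convergents until the denominator exceeds the bound:
a_0 = 6: 6/1  (≤ bound)
a_1 = 1: 7/1  (≤ bound)
a_2 = 1: 13/2  (≤ bound)
a_3 = 1: 20/3  (≤ bound)
a_4 = 2: 53/8  (> 7, stop)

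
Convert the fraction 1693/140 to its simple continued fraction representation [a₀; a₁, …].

[12; 10, 1, 3, 3]

⌊1693/140⌋ = 12, remainder 13
⌊140/13⌋ = 10, remainder 10
⌊13/10⌋ = 1, remainder 3
⌊10/3⌋ = 3, remainder 1
⌊3/1⌋ = 3, remainder 0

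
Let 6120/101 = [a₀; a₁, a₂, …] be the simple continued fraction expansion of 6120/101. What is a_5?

3

Run the Euclidean algorithm, recording each quotient:
6120 ÷ 101 → quotient 60, remainder 60
101 ÷ 60 → quotient 1, remainder 41
60 ÷ 41 → quotient 1, remainder 19
41 ÷ 19 → quotient 2, remainder 3
19 ÷ 3 → quotient 6, remainder 1
3 ÷ 1 → quotient 3, remainder 0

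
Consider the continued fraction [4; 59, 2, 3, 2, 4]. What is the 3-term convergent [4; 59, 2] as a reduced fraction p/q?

478/119

Start with 2.
59 + 1/(2/1) = 59 + 1/2 = 119/2
4 + 1/(119/2) = 4 + 2/119 = 478/119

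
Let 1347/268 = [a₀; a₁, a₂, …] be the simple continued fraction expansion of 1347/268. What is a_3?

Apply division with remainder until the remainder is 0:
⌊1347/268⌋ = 5, remainder 7
⌊268/7⌋ = 38, remainder 2
⌊7/2⌋ = 3, remainder 1
⌊2/1⌋ = 2, remainder 0

2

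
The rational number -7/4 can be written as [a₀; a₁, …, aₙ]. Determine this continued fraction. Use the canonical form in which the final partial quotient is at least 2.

[-2; 4]

-7 = -2·4 + 1, so a_0 = -2
4 = 4·1 + 0, so a_1 = 4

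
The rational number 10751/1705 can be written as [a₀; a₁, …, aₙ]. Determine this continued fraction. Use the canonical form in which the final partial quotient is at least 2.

[6; 3, 3, 1, 2, 47]

10751 ÷ 1705 → quotient 6, remainder 521
1705 ÷ 521 → quotient 3, remainder 142
521 ÷ 142 → quotient 3, remainder 95
142 ÷ 95 → quotient 1, remainder 47
95 ÷ 47 → quotient 2, remainder 1
47 ÷ 1 → quotient 47, remainder 0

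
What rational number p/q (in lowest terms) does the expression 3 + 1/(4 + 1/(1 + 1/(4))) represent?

77/24

Compute successive convergents:
a_0 = 3: 3/1
a_1 = 4: 13/4
a_2 = 1: 16/5
a_3 = 4: 77/24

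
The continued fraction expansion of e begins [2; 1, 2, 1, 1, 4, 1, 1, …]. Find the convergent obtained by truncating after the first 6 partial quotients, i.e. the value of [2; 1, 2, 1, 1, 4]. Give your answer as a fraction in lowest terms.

Collapse the nested fraction from the inside out:
Start with 4.
1 + 1/(4/1) = 1 + 1/4 = 5/4
1 + 1/(5/4) = 1 + 4/5 = 9/5
2 + 1/(9/5) = 2 + 5/9 = 23/9
1 + 1/(23/9) = 1 + 9/23 = 32/23
2 + 1/(32/23) = 2 + 23/32 = 87/32

87/32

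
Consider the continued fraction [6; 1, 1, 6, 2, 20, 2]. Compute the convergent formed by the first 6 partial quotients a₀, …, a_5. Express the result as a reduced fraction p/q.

3745/573

Compute successive convergents:
a_0 = 6: 6/1
a_1 = 1: 7/1
a_2 = 1: 13/2
a_3 = 6: 85/13
a_4 = 2: 183/28
a_5 = 20: 3745/573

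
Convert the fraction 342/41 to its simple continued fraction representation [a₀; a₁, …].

[8; 2, 1, 13]

⌊342/41⌋ = 8, remainder 14
⌊41/14⌋ = 2, remainder 13
⌊14/13⌋ = 1, remainder 1
⌊13/1⌋ = 13, remainder 0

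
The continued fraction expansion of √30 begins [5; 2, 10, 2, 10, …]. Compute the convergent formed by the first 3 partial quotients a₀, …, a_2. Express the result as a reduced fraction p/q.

Start with 10.
2 + 1/(10/1) = 2 + 1/10 = 21/10
5 + 1/(21/10) = 5 + 10/21 = 115/21

115/21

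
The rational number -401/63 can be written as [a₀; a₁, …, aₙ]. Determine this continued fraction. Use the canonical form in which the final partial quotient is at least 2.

⌊-401/63⌋ = -7, remainder 40
⌊63/40⌋ = 1, remainder 23
⌊40/23⌋ = 1, remainder 17
⌊23/17⌋ = 1, remainder 6
⌊17/6⌋ = 2, remainder 5
⌊6/5⌋ = 1, remainder 1
⌊5/1⌋ = 5, remainder 0

[-7; 1, 1, 1, 2, 1, 5]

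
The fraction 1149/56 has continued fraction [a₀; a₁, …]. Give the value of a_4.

2

Apply division with remainder until the remainder is 0:
1149 ÷ 56 → quotient 20, remainder 29
56 ÷ 29 → quotient 1, remainder 27
29 ÷ 27 → quotient 1, remainder 2
27 ÷ 2 → quotient 13, remainder 1
2 ÷ 1 → quotient 2, remainder 0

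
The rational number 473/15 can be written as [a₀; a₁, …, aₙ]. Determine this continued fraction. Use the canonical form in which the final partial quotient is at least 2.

473 = 31·15 + 8, so a_0 = 31
15 = 1·8 + 7, so a_1 = 1
8 = 1·7 + 1, so a_2 = 1
7 = 7·1 + 0, so a_3 = 7

[31; 1, 1, 7]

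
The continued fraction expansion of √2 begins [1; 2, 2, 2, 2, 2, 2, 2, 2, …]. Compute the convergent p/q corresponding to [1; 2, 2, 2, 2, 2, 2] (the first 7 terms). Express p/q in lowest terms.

a_0 = 1: 1/1
a_1 = 2: 3/2
a_2 = 2: 7/5
a_3 = 2: 17/12
a_4 = 2: 41/29
a_5 = 2: 99/70
a_6 = 2: 239/169

239/169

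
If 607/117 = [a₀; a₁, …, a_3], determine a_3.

607 = 5·117 + 22, so a_0 = 5
117 = 5·22 + 7, so a_1 = 5
22 = 3·7 + 1, so a_2 = 3
7 = 7·1 + 0, so a_3 = 7

7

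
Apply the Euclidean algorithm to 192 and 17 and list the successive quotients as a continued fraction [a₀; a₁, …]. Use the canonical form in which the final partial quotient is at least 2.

192 ÷ 17 → quotient 11, remainder 5
17 ÷ 5 → quotient 3, remainder 2
5 ÷ 2 → quotient 2, remainder 1
2 ÷ 1 → quotient 2, remainder 0

[11; 3, 2, 2]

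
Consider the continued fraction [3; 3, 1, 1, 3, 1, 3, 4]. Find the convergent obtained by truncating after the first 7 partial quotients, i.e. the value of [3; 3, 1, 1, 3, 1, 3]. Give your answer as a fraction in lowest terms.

a_0 = 3: 3/1
a_1 = 3: 10/3
a_2 = 1: 13/4
a_3 = 1: 23/7
a_4 = 3: 82/25
a_5 = 1: 105/32
a_6 = 3: 397/121

397/121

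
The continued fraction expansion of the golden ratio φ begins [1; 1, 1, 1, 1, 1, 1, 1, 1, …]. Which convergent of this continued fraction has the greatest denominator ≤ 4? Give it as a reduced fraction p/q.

List convergents until the denominator exceeds the bound:
a_0 = 1: 1/1  (≤ bound)
a_1 = 1: 2/1  (≤ bound)
a_2 = 1: 3/2  (≤ bound)
a_3 = 1: 5/3  (≤ bound)
a_4 = 1: 8/5  (> 4, stop)

5/3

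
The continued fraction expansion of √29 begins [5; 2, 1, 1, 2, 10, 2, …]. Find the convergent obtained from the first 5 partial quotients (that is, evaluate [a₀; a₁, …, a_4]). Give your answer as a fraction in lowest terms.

Start with 2.
1 + 1/(2/1) = 1 + 1/2 = 3/2
1 + 1/(3/2) = 1 + 2/3 = 5/3
2 + 1/(5/3) = 2 + 3/5 = 13/5
5 + 1/(13/5) = 5 + 5/13 = 70/13

70/13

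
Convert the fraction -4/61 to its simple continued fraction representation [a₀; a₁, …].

-4 ÷ 61 → quotient -1, remainder 57
61 ÷ 57 → quotient 1, remainder 4
57 ÷ 4 → quotient 14, remainder 1
4 ÷ 1 → quotient 4, remainder 0

[-1; 1, 14, 4]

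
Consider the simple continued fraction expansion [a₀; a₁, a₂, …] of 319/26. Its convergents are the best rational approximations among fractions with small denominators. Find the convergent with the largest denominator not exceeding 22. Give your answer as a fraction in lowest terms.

135/11

List convergents until the denominator exceeds the bound:
a_0 = 12: 12/1  (≤ bound)
a_1 = 3: 37/3  (≤ bound)
a_2 = 1: 49/4  (≤ bound)
a_3 = 2: 135/11  (≤ bound)
a_4 = 2: 319/26  (> 22, stop)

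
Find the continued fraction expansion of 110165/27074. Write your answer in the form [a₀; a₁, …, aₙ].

[4; 14, 2, 17, 7, 1, 1, 3]

110165 = 4·27074 + 1869, so a_0 = 4
27074 = 14·1869 + 908, so a_1 = 14
1869 = 2·908 + 53, so a_2 = 2
908 = 17·53 + 7, so a_3 = 17
53 = 7·7 + 4, so a_4 = 7
7 = 1·4 + 3, so a_5 = 1
4 = 1·3 + 1, so a_6 = 1
3 = 3·1 + 0, so a_7 = 3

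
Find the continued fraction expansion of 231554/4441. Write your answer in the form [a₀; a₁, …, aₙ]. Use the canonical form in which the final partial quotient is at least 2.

[52; 7, 7, 6, 1, 2, 4]

Apply division with remainder until the remainder is 0:
231554 ÷ 4441 → quotient 52, remainder 622
4441 ÷ 622 → quotient 7, remainder 87
622 ÷ 87 → quotient 7, remainder 13
87 ÷ 13 → quotient 6, remainder 9
13 ÷ 9 → quotient 1, remainder 4
9 ÷ 4 → quotient 2, remainder 1
4 ÷ 1 → quotient 4, remainder 0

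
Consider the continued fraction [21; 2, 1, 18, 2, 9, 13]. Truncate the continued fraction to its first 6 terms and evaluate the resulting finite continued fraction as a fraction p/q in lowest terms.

23281/1091

Start with 9.
2 + 1/(9/1) = 2 + 1/9 = 19/9
18 + 1/(19/9) = 18 + 9/19 = 351/19
1 + 1/(351/19) = 1 + 19/351 = 370/351
2 + 1/(370/351) = 2 + 351/370 = 1091/370
21 + 1/(1091/370) = 21 + 370/1091 = 23281/1091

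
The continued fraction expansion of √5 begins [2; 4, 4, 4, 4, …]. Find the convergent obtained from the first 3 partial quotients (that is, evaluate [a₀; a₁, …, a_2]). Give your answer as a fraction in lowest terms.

Starting at the tail and folding back:
Start with 4.
4 + 1/(4/1) = 4 + 1/4 = 17/4
2 + 1/(17/4) = 2 + 4/17 = 38/17

38/17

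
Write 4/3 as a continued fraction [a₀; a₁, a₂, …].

Repeatedly divide and take the remainder:
4 ÷ 3 → quotient 1, remainder 1
3 ÷ 1 → quotient 3, remainder 0

[1; 3]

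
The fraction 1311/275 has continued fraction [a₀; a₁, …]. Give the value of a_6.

1311 ÷ 275 → quotient 4, remainder 211
275 ÷ 211 → quotient 1, remainder 64
211 ÷ 64 → quotient 3, remainder 19
64 ÷ 19 → quotient 3, remainder 7
19 ÷ 7 → quotient 2, remainder 5
7 ÷ 5 → quotient 1, remainder 2
5 ÷ 2 → quotient 2, remainder 1

2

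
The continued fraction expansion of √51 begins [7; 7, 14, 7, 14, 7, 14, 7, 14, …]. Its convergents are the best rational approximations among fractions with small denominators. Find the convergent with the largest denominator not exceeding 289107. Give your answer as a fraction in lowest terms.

a_0 = 7: 7/1  (≤ bound)
a_1 = 7: 50/7  (≤ bound)
a_2 = 14: 707/99  (≤ bound)
a_3 = 7: 4999/700  (≤ bound)
a_4 = 14: 70693/9899  (≤ bound)
a_5 = 7: 499850/69993  (≤ bound)
a_6 = 14: 7068593/989801  (> 289107, stop)

499850/69993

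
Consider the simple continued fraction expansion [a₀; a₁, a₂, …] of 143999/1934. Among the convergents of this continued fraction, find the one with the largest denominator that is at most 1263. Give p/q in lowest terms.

a_0 = 74: 74/1  (≤ bound)
a_1 = 2: 149/2  (≤ bound)
a_2 = 5: 819/11  (≤ bound)
a_3 = 3: 2606/35  (≤ bound)
a_4 = 1: 3425/46  (≤ bound)
a_5 = 9: 33431/449  (≤ bound)
a_6 = 1: 36856/495  (≤ bound)
a_7 = 3: 143999/1934  (> 1263, stop)

36856/495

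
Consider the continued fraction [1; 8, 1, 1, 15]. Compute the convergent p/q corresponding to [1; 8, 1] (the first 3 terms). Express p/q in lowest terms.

a_0 = 1: 1/1
a_1 = 8: 9/8
a_2 = 1: 10/9

10/9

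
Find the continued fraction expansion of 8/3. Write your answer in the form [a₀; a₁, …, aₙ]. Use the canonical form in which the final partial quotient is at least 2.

[2; 1, 2]

Repeatedly divide and take the remainder:
8 ÷ 3 → quotient 2, remainder 2
3 ÷ 2 → quotient 1, remainder 1
2 ÷ 1 → quotient 2, remainder 0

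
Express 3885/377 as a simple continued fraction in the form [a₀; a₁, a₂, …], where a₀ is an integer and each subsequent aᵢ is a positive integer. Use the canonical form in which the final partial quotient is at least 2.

[10; 3, 3, 1, 1, 2, 6]

3885 = 10·377 + 115, so a_0 = 10
377 = 3·115 + 32, so a_1 = 3
115 = 3·32 + 19, so a_2 = 3
32 = 1·19 + 13, so a_3 = 1
19 = 1·13 + 6, so a_4 = 1
13 = 2·6 + 1, so a_5 = 2
6 = 6·1 + 0, so a_6 = 6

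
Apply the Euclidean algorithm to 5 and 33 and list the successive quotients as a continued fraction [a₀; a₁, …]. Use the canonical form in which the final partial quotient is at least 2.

Repeatedly divide and take the remainder:
5 = 0·33 + 5, so a_0 = 0
33 = 6·5 + 3, so a_1 = 6
5 = 1·3 + 2, so a_2 = 1
3 = 1·2 + 1, so a_3 = 1
2 = 2·1 + 0, so a_4 = 2

[0; 6, 1, 1, 2]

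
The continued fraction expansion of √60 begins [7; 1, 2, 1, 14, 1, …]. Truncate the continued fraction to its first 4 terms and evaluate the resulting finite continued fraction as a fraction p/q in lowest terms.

31/4

Build up convergents one term at a time:
a_0 = 7: 7/1
a_1 = 1: 8/1
a_2 = 2: 23/3
a_3 = 1: 31/4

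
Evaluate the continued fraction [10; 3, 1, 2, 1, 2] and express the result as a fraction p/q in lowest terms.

a_0 = 10: 10/1
a_1 = 3: 31/3
a_2 = 1: 41/4
a_3 = 2: 113/11
a_4 = 1: 154/15
a_5 = 2: 421/41

421/41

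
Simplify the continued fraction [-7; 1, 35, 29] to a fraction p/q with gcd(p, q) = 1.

-6299/1045

Use the convergent recurrence hₖ = aₖ·hₖ₋₁ + hₖ₋₂ (and likewise for the denominators kₖ):
a_0 = -7: -7/1
a_1 = 1: -6/1
a_2 = 35: -217/36
a_3 = 29: -6299/1045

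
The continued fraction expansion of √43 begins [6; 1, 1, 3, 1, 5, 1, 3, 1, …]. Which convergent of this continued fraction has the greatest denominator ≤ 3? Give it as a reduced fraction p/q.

List convergents until the denominator exceeds the bound:
a_0 = 6: 6/1  (≤ bound)
a_1 = 1: 7/1  (≤ bound)
a_2 = 1: 13/2  (≤ bound)
a_3 = 3: 46/7  (> 3, stop)

13/2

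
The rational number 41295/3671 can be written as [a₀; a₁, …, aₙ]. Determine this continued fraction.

Run the Euclidean algorithm, recording each quotient:
⌊41295/3671⌋ = 11, remainder 914
⌊3671/914⌋ = 4, remainder 15
⌊914/15⌋ = 60, remainder 14
⌊15/14⌋ = 1, remainder 1
⌊14/1⌋ = 14, remainder 0

[11; 4, 60, 1, 14]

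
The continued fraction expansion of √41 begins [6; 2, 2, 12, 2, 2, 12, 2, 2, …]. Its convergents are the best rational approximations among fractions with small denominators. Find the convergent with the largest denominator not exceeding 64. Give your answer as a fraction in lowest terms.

a_0 = 6: 6/1  (≤ bound)
a_1 = 2: 13/2  (≤ bound)
a_2 = 2: 32/5  (≤ bound)
a_3 = 12: 397/62  (≤ bound)
a_4 = 2: 826/129  (> 64, stop)

397/62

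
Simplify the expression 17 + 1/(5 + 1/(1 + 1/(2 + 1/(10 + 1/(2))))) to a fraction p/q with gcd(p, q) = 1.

Starting at the tail and folding back:
Start with 2.
10 + 1/(2/1) = 10 + 1/2 = 21/2
2 + 1/(21/2) = 2 + 2/21 = 44/21
1 + 1/(44/21) = 1 + 21/44 = 65/44
5 + 1/(65/44) = 5 + 44/65 = 369/65
17 + 1/(369/65) = 17 + 65/369 = 6338/369

6338/369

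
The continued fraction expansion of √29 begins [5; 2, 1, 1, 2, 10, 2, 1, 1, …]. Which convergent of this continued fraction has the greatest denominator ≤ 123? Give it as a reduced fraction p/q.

a_0 = 5: 5/1  (≤ bound)
a_1 = 2: 11/2  (≤ bound)
a_2 = 1: 16/3  (≤ bound)
a_3 = 1: 27/5  (≤ bound)
a_4 = 2: 70/13  (≤ bound)
a_5 = 10: 727/135  (> 123, stop)

70/13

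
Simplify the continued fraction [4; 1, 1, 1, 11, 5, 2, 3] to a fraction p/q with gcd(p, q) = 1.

Use the convergent recurrence hₖ = aₖ·hₖ₋₁ + hₖ₋₂ (and likewise for the denominators kₖ):
a_0 = 4: 4/1
a_1 = 1: 5/1
a_2 = 1: 9/2
a_3 = 1: 14/3
a_4 = 11: 163/35
a_5 = 5: 829/178
a_6 = 2: 1821/391
a_7 = 3: 6292/1351

6292/1351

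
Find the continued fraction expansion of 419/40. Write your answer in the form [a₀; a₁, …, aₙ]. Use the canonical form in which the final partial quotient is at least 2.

419 ÷ 40 → quotient 10, remainder 19
40 ÷ 19 → quotient 2, remainder 2
19 ÷ 2 → quotient 9, remainder 1
2 ÷ 1 → quotient 2, remainder 0

[10; 2, 9, 2]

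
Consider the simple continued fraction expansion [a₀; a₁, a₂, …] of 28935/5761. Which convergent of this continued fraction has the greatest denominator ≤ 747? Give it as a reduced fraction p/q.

a_0 = 5: 5/1  (≤ bound)
a_1 = 44: 221/44  (≤ bound)
a_2 = 3: 668/133  (≤ bound)
a_3 = 5: 3561/709  (≤ bound)
a_4 = 1: 4229/842  (> 747, stop)

3561/709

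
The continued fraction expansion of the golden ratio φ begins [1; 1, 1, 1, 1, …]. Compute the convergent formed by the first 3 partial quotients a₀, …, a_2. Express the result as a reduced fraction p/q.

Start with 1.
1 + 1/(1/1) = 1 + 1/1 = 2/1
1 + 1/(2/1) = 1 + 1/2 = 3/2

3/2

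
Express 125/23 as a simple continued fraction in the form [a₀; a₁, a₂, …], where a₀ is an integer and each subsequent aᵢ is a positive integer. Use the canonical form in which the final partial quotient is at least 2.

[5; 2, 3, 3]

Apply division with remainder until the remainder is 0:
125 ÷ 23 → quotient 5, remainder 10
23 ÷ 10 → quotient 2, remainder 3
10 ÷ 3 → quotient 3, remainder 1
3 ÷ 1 → quotient 3, remainder 0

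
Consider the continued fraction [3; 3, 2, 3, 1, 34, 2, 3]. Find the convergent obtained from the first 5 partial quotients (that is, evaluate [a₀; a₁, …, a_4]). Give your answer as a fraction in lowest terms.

Compute successive convergents:
a_0 = 3: 3/1
a_1 = 3: 10/3
a_2 = 2: 23/7
a_3 = 3: 79/24
a_4 = 1: 102/31

102/31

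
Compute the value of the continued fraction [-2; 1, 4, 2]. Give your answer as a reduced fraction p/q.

-13/11

Use the convergent recurrence hₖ = aₖ·hₖ₋₁ + hₖ₋₂ (and likewise for the denominators kₖ):
a_0 = -2: -2/1
a_1 = 1: -1/1
a_2 = 4: -6/5
a_3 = 2: -13/11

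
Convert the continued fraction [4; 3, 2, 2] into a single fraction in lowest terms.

73/17

Starting at the tail and folding back:
Start with 2.
2 + 1/(2/1) = 2 + 1/2 = 5/2
3 + 1/(5/2) = 3 + 2/5 = 17/5
4 + 1/(17/5) = 4 + 5/17 = 73/17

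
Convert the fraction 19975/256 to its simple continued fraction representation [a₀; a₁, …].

19975 ÷ 256 → quotient 78, remainder 7
256 ÷ 7 → quotient 36, remainder 4
7 ÷ 4 → quotient 1, remainder 3
4 ÷ 3 → quotient 1, remainder 1
3 ÷ 1 → quotient 3, remainder 0

[78; 36, 1, 1, 3]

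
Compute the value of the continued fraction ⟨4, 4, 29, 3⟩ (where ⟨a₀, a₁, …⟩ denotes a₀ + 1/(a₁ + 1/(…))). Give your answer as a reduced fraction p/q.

Work from the innermost term outward:
Start with 3.
29 + 1/(3/1) = 29 + 1/3 = 88/3
4 + 1/(88/3) = 4 + 3/88 = 355/88
4 + 1/(355/88) = 4 + 88/355 = 1508/355

1508/355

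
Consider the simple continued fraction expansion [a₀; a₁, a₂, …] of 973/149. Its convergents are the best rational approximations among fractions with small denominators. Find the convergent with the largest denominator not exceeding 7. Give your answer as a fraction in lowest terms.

13/2

a_0 = 6: 6/1  (≤ bound)
a_1 = 1: 7/1  (≤ bound)
a_2 = 1: 13/2  (≤ bound)
a_3 = 7: 98/15  (> 7, stop)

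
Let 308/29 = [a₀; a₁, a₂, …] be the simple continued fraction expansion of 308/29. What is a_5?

1

Repeatedly divide and take the remainder:
308 = 10·29 + 18, so a_0 = 10
29 = 1·18 + 11, so a_1 = 1
18 = 1·11 + 7, so a_2 = 1
11 = 1·7 + 4, so a_3 = 1
7 = 1·4 + 3, so a_4 = 1
4 = 1·3 + 1, so a_5 = 1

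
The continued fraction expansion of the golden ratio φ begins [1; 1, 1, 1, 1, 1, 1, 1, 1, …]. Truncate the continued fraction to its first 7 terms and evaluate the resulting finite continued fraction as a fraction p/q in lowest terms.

Start with 1.
1 + 1/(1/1) = 1 + 1/1 = 2/1
1 + 1/(2/1) = 1 + 1/2 = 3/2
1 + 1/(3/2) = 1 + 2/3 = 5/3
1 + 1/(5/3) = 1 + 3/5 = 8/5
1 + 1/(8/5) = 1 + 5/8 = 13/8
1 + 1/(13/8) = 1 + 8/13 = 21/13

21/13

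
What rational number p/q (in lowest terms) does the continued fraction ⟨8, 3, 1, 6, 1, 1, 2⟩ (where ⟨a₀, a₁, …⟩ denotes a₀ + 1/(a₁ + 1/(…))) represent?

1214/147

Use the convergent recurrence hₖ = aₖ·hₖ₋₁ + hₖ₋₂ (and likewise for the denominators kₖ):
a_0 = 8: 8/1
a_1 = 3: 25/3
a_2 = 1: 33/4
a_3 = 6: 223/27
a_4 = 1: 256/31
a_5 = 1: 479/58
a_6 = 2: 1214/147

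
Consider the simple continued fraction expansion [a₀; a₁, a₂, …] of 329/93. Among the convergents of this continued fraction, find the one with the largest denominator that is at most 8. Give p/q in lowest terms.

a_0 = 3: 3/1  (≤ bound)
a_1 = 1: 4/1  (≤ bound)
a_2 = 1: 7/2  (≤ bound)
a_3 = 6: 46/13  (> 8, stop)

7/2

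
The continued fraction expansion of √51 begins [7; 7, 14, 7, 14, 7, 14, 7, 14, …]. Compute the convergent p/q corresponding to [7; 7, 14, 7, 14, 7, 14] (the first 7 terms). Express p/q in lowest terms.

7068593/989801

Starting at the tail and folding back:
Start with 14.
7 + 1/(14/1) = 7 + 1/14 = 99/14
14 + 1/(99/14) = 14 + 14/99 = 1400/99
7 + 1/(1400/99) = 7 + 99/1400 = 9899/1400
14 + 1/(9899/1400) = 14 + 1400/9899 = 139986/9899
7 + 1/(139986/9899) = 7 + 9899/139986 = 989801/139986
7 + 1/(989801/139986) = 7 + 139986/989801 = 7068593/989801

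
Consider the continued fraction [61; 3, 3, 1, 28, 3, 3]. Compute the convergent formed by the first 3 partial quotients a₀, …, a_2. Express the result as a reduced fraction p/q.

613/10

Start with 3.
3 + 1/(3/1) = 3 + 1/3 = 10/3
61 + 1/(10/3) = 61 + 3/10 = 613/10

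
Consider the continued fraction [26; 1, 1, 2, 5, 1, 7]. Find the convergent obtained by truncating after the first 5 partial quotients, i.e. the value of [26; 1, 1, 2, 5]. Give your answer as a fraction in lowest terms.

a_0 = 26: 26/1
a_1 = 1: 27/1
a_2 = 1: 53/2
a_3 = 2: 133/5
a_4 = 5: 718/27

718/27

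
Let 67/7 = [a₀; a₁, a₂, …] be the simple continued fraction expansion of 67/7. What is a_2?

1

Apply division with remainder until the remainder is 0:
67 = 9·7 + 4, so a_0 = 9
7 = 1·4 + 3, so a_1 = 1
4 = 1·3 + 1, so a_2 = 1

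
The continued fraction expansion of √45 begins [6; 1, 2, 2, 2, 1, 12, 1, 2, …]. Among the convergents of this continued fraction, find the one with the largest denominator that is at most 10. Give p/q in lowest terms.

a_0 = 6: 6/1  (≤ bound)
a_1 = 1: 7/1  (≤ bound)
a_2 = 2: 20/3  (≤ bound)
a_3 = 2: 47/7  (≤ bound)
a_4 = 2: 114/17  (> 10, stop)

47/7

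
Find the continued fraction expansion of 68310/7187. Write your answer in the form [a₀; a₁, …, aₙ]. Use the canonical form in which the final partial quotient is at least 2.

68310 = 9·7187 + 3627, so a_0 = 9
7187 = 1·3627 + 3560, so a_1 = 1
3627 = 1·3560 + 67, so a_2 = 1
3560 = 53·67 + 9, so a_3 = 53
67 = 7·9 + 4, so a_4 = 7
9 = 2·4 + 1, so a_5 = 2
4 = 4·1 + 0, so a_6 = 4

[9; 1, 1, 53, 7, 2, 4]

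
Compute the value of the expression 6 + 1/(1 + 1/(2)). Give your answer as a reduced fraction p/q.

Start with 2.
1 + 1/(2/1) = 1 + 1/2 = 3/2
6 + 1/(3/2) = 6 + 2/3 = 20/3

20/3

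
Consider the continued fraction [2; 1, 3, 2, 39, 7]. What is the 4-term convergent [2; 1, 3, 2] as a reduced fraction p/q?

a_0 = 2: 2/1
a_1 = 1: 3/1
a_2 = 3: 11/4
a_3 = 2: 25/9

25/9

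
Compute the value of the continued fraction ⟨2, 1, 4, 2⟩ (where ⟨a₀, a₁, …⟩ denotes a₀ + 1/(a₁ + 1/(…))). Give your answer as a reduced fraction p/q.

Starting at the tail and folding back:
Start with 2.
4 + 1/(2/1) = 4 + 1/2 = 9/2
1 + 1/(9/2) = 1 + 2/9 = 11/9
2 + 1/(11/9) = 2 + 9/11 = 31/11

31/11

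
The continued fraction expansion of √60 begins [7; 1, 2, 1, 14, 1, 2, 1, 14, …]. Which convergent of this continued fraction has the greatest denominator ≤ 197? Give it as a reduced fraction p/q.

1433/185

List convergents until the denominator exceeds the bound:
a_0 = 7: 7/1  (≤ bound)
a_1 = 1: 8/1  (≤ bound)
a_2 = 2: 23/3  (≤ bound)
a_3 = 1: 31/4  (≤ bound)
a_4 = 14: 457/59  (≤ bound)
a_5 = 1: 488/63  (≤ bound)
a_6 = 2: 1433/185  (≤ bound)
a_7 = 1: 1921/248  (> 197, stop)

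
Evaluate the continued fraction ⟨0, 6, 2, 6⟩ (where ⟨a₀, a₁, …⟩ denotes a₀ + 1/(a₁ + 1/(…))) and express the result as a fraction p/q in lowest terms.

Start with 6.
2 + 1/(6/1) = 2 + 1/6 = 13/6
6 + 1/(13/6) = 6 + 6/13 = 84/13
0 + 1/(84/13) = 0 + 13/84 = 13/84

13/84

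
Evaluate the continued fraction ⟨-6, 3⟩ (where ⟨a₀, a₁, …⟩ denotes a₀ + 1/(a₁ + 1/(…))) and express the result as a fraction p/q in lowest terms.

Start with 3.
-6 + 1/(3/1) = -6 + 1/3 = -17/3

-17/3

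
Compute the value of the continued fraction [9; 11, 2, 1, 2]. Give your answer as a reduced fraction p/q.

827/91

Start with 2.
1 + 1/(2/1) = 1 + 1/2 = 3/2
2 + 1/(3/2) = 2 + 2/3 = 8/3
11 + 1/(8/3) = 11 + 3/8 = 91/8
9 + 1/(91/8) = 9 + 8/91 = 827/91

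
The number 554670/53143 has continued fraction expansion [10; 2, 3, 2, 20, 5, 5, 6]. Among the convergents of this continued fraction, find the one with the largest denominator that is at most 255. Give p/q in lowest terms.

167/16

a_0 = 10: 10/1  (≤ bound)
a_1 = 2: 21/2  (≤ bound)
a_2 = 3: 73/7  (≤ bound)
a_3 = 2: 167/16  (≤ bound)
a_4 = 20: 3413/327  (> 255, stop)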